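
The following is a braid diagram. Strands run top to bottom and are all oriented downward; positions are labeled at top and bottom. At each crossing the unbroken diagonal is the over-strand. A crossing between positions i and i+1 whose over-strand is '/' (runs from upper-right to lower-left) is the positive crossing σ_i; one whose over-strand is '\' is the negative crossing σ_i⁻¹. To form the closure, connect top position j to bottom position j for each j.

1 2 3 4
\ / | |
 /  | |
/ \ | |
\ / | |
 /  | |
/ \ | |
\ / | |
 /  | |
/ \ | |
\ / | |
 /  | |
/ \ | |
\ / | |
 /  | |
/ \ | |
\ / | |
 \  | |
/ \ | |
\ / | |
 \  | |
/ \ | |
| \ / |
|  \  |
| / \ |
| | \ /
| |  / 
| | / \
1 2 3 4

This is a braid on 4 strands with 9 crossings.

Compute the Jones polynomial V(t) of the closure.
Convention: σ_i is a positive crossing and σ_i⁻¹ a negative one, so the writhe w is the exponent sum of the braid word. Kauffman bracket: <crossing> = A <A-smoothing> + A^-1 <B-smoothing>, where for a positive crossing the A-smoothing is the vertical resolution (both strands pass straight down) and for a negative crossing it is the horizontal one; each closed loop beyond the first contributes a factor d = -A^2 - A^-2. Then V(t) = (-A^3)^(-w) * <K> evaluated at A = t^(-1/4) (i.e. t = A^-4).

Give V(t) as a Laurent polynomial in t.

Reading the diagram top to bottom ('/'-over between positions i,i+1 = s_i, '\'-over = s_i^-1): braid word = s1 s1 s1 s1 s1 s1^-1 s1^-1 s2^-1 s3.
The presented braid s1 s1 s1 s1 s1 s1^-1 s1^-1 s2^-1 s3 on 4 strands reduces by inverse Markov moves (closure unchanged at each step):
  Destabilize: the word has the form β·s3 where s3 occurs only as the final letter (β ∈ B_3); drop it and the last strand → 3 strands.
  Destabilize: the word has the form β·s2^-1 where s2^-1 occurs only as the final letter (β ∈ B_2); drop it and the last strand → 2 strands.
  Deconjugate: the word is γ·β·γ⁻¹ with γ = s1 s1 (prefix) and γ⁻¹ = s1^-1 s1^-1 (suffix); strip both.
Reduced to β = s1 s1 s1 on 2 strands, 3 crossings.
Compute on β:
Braid: s1 s1 s1 on 2 strands, 3 crossings.
Writhe w = (#positive) - (#negative) = 3 - 0 = 3.
State-sum expansion of <K>. There are 2^3 = 8 states.
For each crossing: s=0 is the vertical smoothing, s=1 horizontal. Crossing k contributes A^(sign_k * (1 - 2*s_k)); loop factor d = -A^2 - A^-2.
  state 000: A-exp=+3, loops=2, term = A^3 * d^1
  state 001: A-exp=+1, loops=1, term = A^1 * d^0
  state 010: A-exp=+1, loops=1, term = A^1 * d^0
  state 011: A-exp=-1, loops=2, term = A^-1 * d^1
  state 100: A-exp=+1, loops=1, term = A^1 * d^0
  state 101: A-exp=-1, loops=2, term = A^-1 * d^1
  state 110: A-exp=-1, loops=2, term = A^-1 * d^1
  state 111: A-exp=-3, loops=3, term = A^-3 * d^2
Collect the terms by A-exponent (count of states per loop number):
Powers of d = -A^2 - A^-2: d^2 = A^4 + 2 + A^-4.
  A^3 * (d) = -A^5 - A
  A^1 * (3) = 3*A
  A^-1 * (3*d) = -3*A - 3*A^-3
  A^-3 * (d^2) = A + 2*A^-3 + A^-7
Summing the groups: <K> = -A^5 - A^-3 + A^-7
Normalise by the writhe: (-A^3)^(-w) = (-A^3)^(-3) = -A^-9, so f(A) = -A^-9 * <K> = A^-4 + A^-12 - A^-16.
Substitute A = t^(-1/4), i.e. A^e → t^(-e/4): V(t) = -t^4 + t^3 + t

Answer: -t^4 + t^3 + t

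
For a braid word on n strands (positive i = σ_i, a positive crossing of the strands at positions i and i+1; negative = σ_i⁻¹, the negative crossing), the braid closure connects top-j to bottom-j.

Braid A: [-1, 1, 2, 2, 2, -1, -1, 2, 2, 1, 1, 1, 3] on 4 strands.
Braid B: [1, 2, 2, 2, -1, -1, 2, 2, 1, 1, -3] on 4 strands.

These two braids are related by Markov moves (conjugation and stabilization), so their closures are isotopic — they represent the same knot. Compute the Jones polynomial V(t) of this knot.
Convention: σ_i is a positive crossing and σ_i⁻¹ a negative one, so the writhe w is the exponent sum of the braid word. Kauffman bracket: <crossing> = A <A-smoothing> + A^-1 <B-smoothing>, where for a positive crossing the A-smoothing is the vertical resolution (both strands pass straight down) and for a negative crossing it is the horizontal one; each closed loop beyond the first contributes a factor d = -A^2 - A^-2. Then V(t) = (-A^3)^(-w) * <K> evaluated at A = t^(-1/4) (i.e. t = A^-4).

t^10 - 3*t^9 + 5*t^8 - 7*t^7 + 7*t^6 - 7*t^5 + 6*t^4 - 3*t^3 + 2*t^2

Derivation:
Markov-equivalent braids have isotopic closures, hence identical knot invariants. Strip the Markov moves from each word to reach a common short braid β, then compute V(t) once on β.
Braid A: s1^-1 s1 s2 s2 s2 s1^-1 s1^-1 s2 s2 s1 s1 s1 s3 on 4 strands reduces by inverse Markov moves (closure unchanged at each step):
  Destabilize: the word has the form β·s3 where s3 occurs only as the final letter (β ∈ B_3); drop it and the last strand → 3 strands.
  Deconjugate: the word is γ·β·γ⁻¹ with γ = s1^-1 (prefix) and γ⁻¹ = s1 (suffix); strip both.
Reduced to β = s1 s2 s2 s2 s1^-1 s1^-1 s2 s2 s1 s1 on 3 strands, 10 crossings.
Braid B: s1 s2 s2 s2 s1^-1 s1^-1 s2 s2 s1 s1 s3^-1 on 4 strands reduces by inverse Markov moves (closure unchanged at each step):
  Destabilize: the word has the form β·s3^-1 where s3^-1 occurs only as the final letter (β ∈ B_3); drop it and the last strand → 3 strands.
Reduced to β = s1 s2 s2 s2 s1^-1 s1^-1 s2 s2 s1 s1 on 3 strands, 10 crossings.
Both give the same β = s1 s2 s2 s2 s1^-1 s1^-1 s2 s2 s1 s1 on 3 strands, so one state sum suffices:
Braid: s1 s2 s2 s2 s1^-1 s1^-1 s2 s2 s1 s1 on 3 strands, 10 crossings.
Writhe w = (#positive) - (#negative) = 8 - 2 = 6.
State-sum expansion of <K>. There are 2^10 = 1024 states.
For each crossing: s=0 is the vertical smoothing, s=1 horizontal. Crossing k contributes A^(sign_k * (1 - 2*s_k)); loop factor d = -A^2 - A^-2.
Tabulate the states by total A-exponent and number of loops L (A-exp: L × count):
  A^10: L=3 ×1
  A^8: L=2 ×7, L=4 ×3
  A^6: L=1 ×10, L=3 ×32, L=5 ×3
  A^4: L=2 ×76, L=4 ×43, L=6 ×1
  A^2: L=1 ×51, L=3 ×132, L=5 ×27
  A^0: L=2 ×135, L=4 ×109, L=6 ×8
  A^-2: L=3 ×161, L=5 ×48, L=7 ×1
  A^-4: L=4 ×109, L=6 ×11
  A^-6: L=5 ×44, L=7 ×1
  A^-8: L=6 ×10
  A^-10: L=7 ×1
Each group contributes A^e * Σ count * d^(L-1):
Powers of d = -A^2 - A^-2: d^2 = A^4 + 2 + A^-4; d^3 = -A^6 - 3*A^2 - 3*A^-2 - A^-6; d^4 = A^8 + 4*A^4 + 6 + 4*A^-4 + A^-8; d^5 = -A^10 - 5*A^6 - 10*A^2 - 10*A^-2 - 5*A^-6 - A^-10; d^6 = A^12 + 6*A^8 + 15*A^4 + 20 + 15*A^-4 + 6*A^-8 + A^-12.
  A^10 * (d^2) = A^14 + 2*A^10 + A^6
  A^8 * (7*d + 3*d^3) = -3*A^14 - 16*A^10 - 16*A^6 - 3*A^2
  A^6 * (10 + 32*d^2 + 3*d^4) = 3*A^14 + 44*A^10 + 92*A^6 + 44*A^2 + 3*A^-2
  A^4 * (76*d + 43*d^3 + d^5) = -A^14 - 48*A^10 - 215*A^6 - 215*A^2 - 48*A^-2 - A^-6
  A^2 * (51 + 132*d^2 + 27*d^4) = 27*A^10 + 240*A^6 + 477*A^2 + 240*A^-2 + 27*A^-6
  A^0 * (135*d + 109*d^3 + 8*d^5) = -8*A^10 - 149*A^6 - 542*A^2 - 542*A^-2 - 149*A^-6 - 8*A^-10
  A^-2 * (161*d^2 + 48*d^4 + d^6) = A^10 + 54*A^6 + 368*A^2 + 630*A^-2 + 368*A^-6 + 54*A^-10 + A^-14
  A^-4 * (109*d^3 + 11*d^5) = -11*A^6 - 164*A^2 - 437*A^-2 - 437*A^-6 - 164*A^-10 - 11*A^-14
  A^-6 * (44*d^4 + d^6) = A^6 + 50*A^2 + 191*A^-2 + 284*A^-6 + 191*A^-10 + 50*A^-14 + A^-18
  A^-8 * (10*d^5) = -10*A^2 - 50*A^-2 - 100*A^-6 - 100*A^-10 - 50*A^-14 - 10*A^-18
  A^-10 * (d^6) = A^2 + 6*A^-2 + 15*A^-6 + 20*A^-10 + 15*A^-14 + 6*A^-18 + A^-22
Summing the groups: <K> = 2*A^10 - 3*A^6 + 6*A^2 - 7*A^-2 + 7*A^-6 - 7*A^-10 + 5*A^-14 - 3*A^-18 + A^-22
Normalise by the writhe: (-A^3)^(-w) = (-A^3)^(-6) = A^-18, so f(A) = A^-18 * <K> = 2*A^-8 - 3*A^-12 + 6*A^-16 - 7*A^-20 + 7*A^-24 - 7*A^-28 + 5*A^-32 - 3*A^-36 + A^-40.
Substitute A = t^(-1/4), i.e. A^e → t^(-e/4): V(t) = t^10 - 3*t^9 + 5*t^8 - 7*t^7 + 7*t^6 - 7*t^5 + 6*t^4 - 3*t^3 + 2*t^2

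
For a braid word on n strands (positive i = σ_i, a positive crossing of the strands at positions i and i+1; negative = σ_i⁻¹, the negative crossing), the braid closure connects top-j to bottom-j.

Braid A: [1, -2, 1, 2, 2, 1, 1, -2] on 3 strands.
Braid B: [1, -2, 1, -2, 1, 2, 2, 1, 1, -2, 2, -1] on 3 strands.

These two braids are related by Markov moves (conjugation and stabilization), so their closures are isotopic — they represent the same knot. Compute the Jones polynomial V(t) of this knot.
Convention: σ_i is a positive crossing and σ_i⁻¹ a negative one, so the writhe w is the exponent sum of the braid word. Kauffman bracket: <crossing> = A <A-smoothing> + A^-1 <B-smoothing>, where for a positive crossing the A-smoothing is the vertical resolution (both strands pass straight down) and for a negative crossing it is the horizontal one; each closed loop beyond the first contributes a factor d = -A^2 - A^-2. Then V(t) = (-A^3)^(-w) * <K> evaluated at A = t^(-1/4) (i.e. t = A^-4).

t^7 - 2*t^6 + 2*t^5 - 3*t^4 + 3*t^3 - 2*t^2 + 2*t

Derivation:
Markov-equivalent braids have isotopic closures, hence identical knot invariants. Strip the Markov moves from each word to reach a common short braid β, then compute V(t) once on β.
Braid A: s1 s2^-1 s1 s2 s2 s1 s1 s2^-1 on 3 strands has no conjugating prefix/suffix or stabilization to strip; take β = s1 s2^-1 s1 s2 s2 s1 s1 s2^-1.
Braid B: s1 s2^-1 s1 s2^-1 s1 s2 s2 s1 s1 s2^-1 s2 s1^-1 on 3 strands reduces by inverse Markov moves (closure unchanged at each step):
  Deconjugate: the word is γ·β·γ⁻¹ with γ = s1 s2^-1 (prefix) and γ⁻¹ = s2 s1^-1 (suffix); strip both.
Reduced to β = s1 s2^-1 s1 s2 s2 s1 s1 s2^-1 on 3 strands, 8 crossings.
Both give the same β = s1 s2^-1 s1 s2 s2 s1 s1 s2^-1 on 3 strands, so one state sum suffices:
Braid: s1 s2^-1 s1 s2 s2 s1 s1 s2^-1 on 3 strands, 8 crossings.
Writhe w = (#positive) - (#negative) = 6 - 2 = 4.
Enumerate smoothing states for the bracket polynomial. There are 2^8 = 256 states.
Each crossing splits two ways (0=vertical, 1=horizontal). The state's weight is A^(#A-smoothings - #B-smoothings) * d^(loops - 1).
Tabulate the states by total A-exponent and number of loops L (A-exp: L × count):
  A^8: L=3 ×1
  A^6: L=2 ×6, L=4 ×2
  A^4: L=1 ×11, L=3 ×16, L=5 ×1
  A^2: L=2 ×47, L=4 ×9
  A^0: L=1 ×26, L=3 ×43, L=5 ×1
  A^-2: L=2 ×41, L=4 ×15
  A^-4: L=3 ×26, L=5 ×2
  A^-6: L=4 ×8
  A^-8: L=5 ×1
Each group contributes A^e * Σ count * d^(L-1):
Powers of d = -A^2 - A^-2: d^2 = A^4 + 2 + A^-4; d^3 = -A^6 - 3*A^2 - 3*A^-2 - A^-6; d^4 = A^8 + 4*A^4 + 6 + 4*A^-4 + A^-8.
  A^8 * (d^2) = A^12 + 2*A^8 + A^4
  A^6 * (6*d + 2*d^3) = -2*A^12 - 12*A^8 - 12*A^4 - 2
  A^4 * (11 + 16*d^2 + d^4) = A^12 + 20*A^8 + 49*A^4 + 20 + A^-4
  A^2 * (47*d + 9*d^3) = -9*A^8 - 74*A^4 - 74 - 9*A^-4
  A^0 * (26 + 43*d^2 + d^4) = A^8 + 47*A^4 + 118 + 47*A^-4 + A^-8
  A^-2 * (41*d + 15*d^3) = -15*A^4 - 86 - 86*A^-4 - 15*A^-8
  A^-4 * (26*d^2 + 2*d^4) = 2*A^4 + 34 + 64*A^-4 + 34*A^-8 + 2*A^-12
  A^-6 * (8*d^3) = -8 - 24*A^-4 - 24*A^-8 - 8*A^-12
  A^-8 * (d^4) = 1 + 4*A^-4 + 6*A^-8 + 4*A^-12 + A^-16
Summing the groups: <K> = 2*A^8 - 2*A^4 + 3 - 3*A^-4 + 2*A^-8 - 2*A^-12 + A^-16
Normalise by the writhe: (-A^3)^(-w) = (-A^3)^(-4) = A^-12, so f(A) = A^-12 * <K> = 2*A^-4 - 2*A^-8 + 3*A^-12 - 3*A^-16 + 2*A^-20 - 2*A^-24 + A^-28.
Substitute A = t^(-1/4), i.e. A^e → t^(-e/4): V(t) = t^7 - 2*t^6 + 2*t^5 - 3*t^4 + 3*t^3 - 2*t^2 + 2*t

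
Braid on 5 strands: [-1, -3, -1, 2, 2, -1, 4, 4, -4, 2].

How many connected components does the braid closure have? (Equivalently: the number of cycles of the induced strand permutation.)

1

Derivation:
Track the strand permutation on 5 strands, starting from identity.
  step 1: s1^-1 swaps positions 1,2 -> [2 1 3 4 5]
  step 2: s3^-1 swaps positions 3,4 -> [2 1 4 3 5]
  step 3: s1^-1 swaps positions 1,2 -> [1 2 4 3 5]
  step 4: s2 swaps positions 2,3 -> [1 4 2 3 5]
  step 5: s2 swaps positions 2,3 -> [1 2 4 3 5]
  step 6: s1^-1 swaps positions 1,2 -> [2 1 4 3 5]
  step 7: s4 swaps positions 4,5 -> [2 1 4 5 3]
  step 8: s4 swaps positions 4,5 -> [2 1 4 3 5]
  step 9: s4^-1 swaps positions 4,5 -> [2 1 4 5 3]
  step 10: s2 swaps positions 2,3 -> [2 4 1 5 3]
Final permutation (position -> original strand): [2 4 1 5 3]
Closure components = cycle count of this permutation = 1.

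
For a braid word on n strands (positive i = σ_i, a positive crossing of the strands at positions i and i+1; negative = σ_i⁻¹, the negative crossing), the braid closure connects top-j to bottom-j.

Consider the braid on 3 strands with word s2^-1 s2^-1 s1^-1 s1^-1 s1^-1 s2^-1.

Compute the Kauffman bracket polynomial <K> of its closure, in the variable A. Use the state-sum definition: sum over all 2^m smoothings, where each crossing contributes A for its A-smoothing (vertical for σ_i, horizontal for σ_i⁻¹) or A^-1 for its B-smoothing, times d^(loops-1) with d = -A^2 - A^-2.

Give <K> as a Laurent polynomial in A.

Braid: s2^-1 s2^-1 s1^-1 s1^-1 s1^-1 s2^-1 on 3 strands, 6 crossings.
Writhe w = (#positive) - (#negative) = 0 - 6 = -6.
Enumerate smoothing states for the bracket polynomial. There are 2^6 = 64 states.
Smooth each crossing (0=||, 1=⌣⌢); contribution A^(Σ sign_k(1-2s_k)) * d^(L-1).
Tabulate the states by total A-exponent and number of loops L (A-exp: L × count):
  A^6: L=5 ×1
  A^4: L=4 ×6
  A^2: L=3 ×15
  A^0: L=2 ×18, L=4 ×2
  A^-2: L=1 ×9, L=3 ×6
  A^-4: L=2 ×6
  A^-6: L=3 ×1
Each group contributes A^e * Σ count * d^(L-1):
Powers of d = -A^2 - A^-2: d^2 = A^4 + 2 + A^-4; d^3 = -A^6 - 3*A^2 - 3*A^-2 - A^-6; d^4 = A^8 + 4*A^4 + 6 + 4*A^-4 + A^-8.
  A^6 * (d^4) = A^14 + 4*A^10 + 6*A^6 + 4*A^2 + A^-2
  A^4 * (6*d^3) = -6*A^10 - 18*A^6 - 18*A^2 - 6*A^-2
  A^2 * (15*d^2) = 15*A^6 + 30*A^2 + 15*A^-2
  A^0 * (18*d + 2*d^3) = -2*A^6 - 24*A^2 - 24*A^-2 - 2*A^-6
  A^-2 * (9 + 6*d^2) = 6*A^2 + 21*A^-2 + 6*A^-6
  A^-4 * (6*d) = -6*A^-2 - 6*A^-6
  A^-6 * (d^2) = A^-2 + 2*A^-6 + A^-10
Summing the groups: <K> = A^14 - 2*A^10 + A^6 - 2*A^2 + 2*A^-2 + A^-10

Answer: A^14 - 2*A^10 + A^6 - 2*A^2 + 2*A^-2 + A^-10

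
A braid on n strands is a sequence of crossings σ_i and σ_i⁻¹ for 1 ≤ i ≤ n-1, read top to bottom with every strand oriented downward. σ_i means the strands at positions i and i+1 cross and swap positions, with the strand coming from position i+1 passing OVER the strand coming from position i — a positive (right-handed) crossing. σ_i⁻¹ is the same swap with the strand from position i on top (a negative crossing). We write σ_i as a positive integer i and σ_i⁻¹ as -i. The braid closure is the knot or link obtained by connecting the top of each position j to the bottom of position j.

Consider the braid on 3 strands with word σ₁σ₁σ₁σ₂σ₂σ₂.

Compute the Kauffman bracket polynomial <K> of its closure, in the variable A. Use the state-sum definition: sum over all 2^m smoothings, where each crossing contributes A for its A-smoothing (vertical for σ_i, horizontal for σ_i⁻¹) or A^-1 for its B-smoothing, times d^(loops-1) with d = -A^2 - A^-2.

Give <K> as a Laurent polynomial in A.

A^10 + 2*A^2 - 2*A^-2 + A^-6 - 2*A^-10 + A^-14

Derivation:
Braid: s1 s1 s1 s2 s2 s2 on 3 strands, 6 crossings.
Writhe w = (#positive) - (#negative) = 6 - 0 = 6.
State-sum expansion of <K>. There are 2^6 = 64 states.
For each crossing: s=0 is the vertical smoothing, s=1 horizontal. Crossing k contributes A^(sign_k * (1 - 2*s_k)); loop factor d = -A^2 - A^-2.
Tabulate the states by total A-exponent and number of loops L (A-exp: L × count):
  A^6: L=3 ×1
  A^4: L=2 ×6
  A^2: L=1 ×9, L=3 ×6
  A^0: L=2 ×18, L=4 ×2
  A^-2: L=3 ×15
  A^-4: L=4 ×6
  A^-6: L=5 ×1
Each group contributes A^e * Σ count * d^(L-1):
Powers of d = -A^2 - A^-2: d^2 = A^4 + 2 + A^-4; d^3 = -A^6 - 3*A^2 - 3*A^-2 - A^-6; d^4 = A^8 + 4*A^4 + 6 + 4*A^-4 + A^-8.
  A^6 * (d^2) = A^10 + 2*A^6 + A^2
  A^4 * (6*d) = -6*A^6 - 6*A^2
  A^2 * (9 + 6*d^2) = 6*A^6 + 21*A^2 + 6*A^-2
  A^0 * (18*d + 2*d^3) = -2*A^6 - 24*A^2 - 24*A^-2 - 2*A^-6
  A^-2 * (15*d^2) = 15*A^2 + 30*A^-2 + 15*A^-6
  A^-4 * (6*d^3) = -6*A^2 - 18*A^-2 - 18*A^-6 - 6*A^-10
  A^-6 * (d^4) = A^2 + 4*A^-2 + 6*A^-6 + 4*A^-10 + A^-14
Summing the groups: <K> = A^10 + 2*A^2 - 2*A^-2 + A^-6 - 2*A^-10 + A^-14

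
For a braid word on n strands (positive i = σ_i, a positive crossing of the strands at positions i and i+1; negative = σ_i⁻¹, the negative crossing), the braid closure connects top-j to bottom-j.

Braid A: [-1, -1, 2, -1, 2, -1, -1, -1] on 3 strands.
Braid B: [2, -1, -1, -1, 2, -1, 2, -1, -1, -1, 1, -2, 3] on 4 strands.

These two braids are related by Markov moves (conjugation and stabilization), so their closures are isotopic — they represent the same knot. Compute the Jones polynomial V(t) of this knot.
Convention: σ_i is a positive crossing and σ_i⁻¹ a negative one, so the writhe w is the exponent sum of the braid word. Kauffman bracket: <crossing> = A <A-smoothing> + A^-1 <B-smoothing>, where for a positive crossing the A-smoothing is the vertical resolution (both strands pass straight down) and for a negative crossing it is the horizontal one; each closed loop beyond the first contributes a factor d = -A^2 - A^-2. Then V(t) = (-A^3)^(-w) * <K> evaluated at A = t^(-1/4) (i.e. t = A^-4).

1 - t^-1 + 2*t^-2 - 2*t^-3 + 3*t^-4 - 3*t^-5 + 2*t^-6 - 2*t^-7 + t^-8

Derivation:
Markov-equivalent braids have isotopic closures, hence identical knot invariants. Strip the Markov moves from each word to reach a common short braid β, then compute V(t) once on β.
Braid A: s1^-1 s1^-1 s2 s1^-1 s2 s1^-1 s1^-1 s1^-1 on 3 strands has no conjugating prefix/suffix or stabilization to strip; take β = s1^-1 s1^-1 s2 s1^-1 s2 s1^-1 s1^-1 s1^-1.
Braid B: s2 s1^-1 s1^-1 s1^-1 s2 s1^-1 s2 s1^-1 s1^-1 s1^-1 s1 s2^-1 s3 on 4 strands reduces by inverse Markov moves (closure unchanged at each step):
  Destabilize: the word has the form β·s3 where s3 occurs only as the final letter (β ∈ B_3); drop it and the last strand → 3 strands.
  Deconjugate: the word is γ·β·γ⁻¹ with γ = s2 s1^-1 (prefix) and γ⁻¹ = s1 s2^-1 (suffix); strip both.
Reduced to β = s1^-1 s1^-1 s2 s1^-1 s2 s1^-1 s1^-1 s1^-1 on 3 strands, 8 crossings.
Both give the same β = s1^-1 s1^-1 s2 s1^-1 s2 s1^-1 s1^-1 s1^-1 on 3 strands, so one state sum suffices:
Braid: s1^-1 s1^-1 s2 s1^-1 s2 s1^-1 s1^-1 s1^-1 on 3 strands, 8 crossings.
Writhe w = (#positive) - (#negative) = 2 - 6 = -4.
Enumerate smoothing states for the bracket polynomial. There are 2^8 = 256 states.
Smooth each crossing (0=||, 1=⌣⌢); contribution A^(Σ sign_k(1-2s_k)) * d^(L-1).
Tabulate the states by total A-exponent and number of loops L (A-exp: L × count):
  A^8: L=7 ×1
  A^6: L=6 ×8
  A^4: L=5 ×28
  A^2: L=4 ×55, L=6 ×1
  A^0: L=3 ×65, L=5 ×5
  A^-2: L=2 ×46, L=4 ×10
  A^-4: L=1 ×17, L=3 ×11
  A^-6: L=2 ×8
  A^-8: L=3 ×1
Each group contributes A^e * Σ count * d^(L-1):
Powers of d = -A^2 - A^-2: d^2 = A^4 + 2 + A^-4; d^3 = -A^6 - 3*A^2 - 3*A^-2 - A^-6; d^4 = A^8 + 4*A^4 + 6 + 4*A^-4 + A^-8; d^5 = -A^10 - 5*A^6 - 10*A^2 - 10*A^-2 - 5*A^-6 - A^-10; d^6 = A^12 + 6*A^8 + 15*A^4 + 20 + 15*A^-4 + 6*A^-8 + A^-12.
  A^8 * (d^6) = A^20 + 6*A^16 + 15*A^12 + 20*A^8 + 15*A^4 + 6 + A^-4
  A^6 * (8*d^5) = -8*A^16 - 40*A^12 - 80*A^8 - 80*A^4 - 40 - 8*A^-4
  A^4 * (28*d^4) = 28*A^12 + 112*A^8 + 168*A^4 + 112 + 28*A^-4
  A^2 * (55*d^3 + d^5) = -A^12 - 60*A^8 - 175*A^4 - 175 - 60*A^-4 - A^-8
  A^0 * (65*d^2 + 5*d^4) = 5*A^8 + 85*A^4 + 160 + 85*A^-4 + 5*A^-8
  A^-2 * (46*d + 10*d^3) = -10*A^4 - 76 - 76*A^-4 - 10*A^-8
  A^-4 * (17 + 11*d^2) = 11 + 39*A^-4 + 11*A^-8
  A^-6 * (8*d) = -8*A^-4 - 8*A^-8
  A^-8 * (d^2) = A^-4 + 2*A^-8 + A^-12
Summing the groups: <K> = A^20 - 2*A^16 + 2*A^12 - 3*A^8 + 3*A^4 - 2 + 2*A^-4 - A^-8 + A^-12
Normalise by the writhe: (-A^3)^(-w) = (-A^3)^(4) = A^12, so f(A) = A^12 * <K> = A^32 - 2*A^28 + 2*A^24 - 3*A^20 + 3*A^16 - 2*A^12 + 2*A^8 - A^4 + 1.
Substitute A = t^(-1/4), i.e. A^e → t^(-e/4): V(t) = 1 - t^-1 + 2*t^-2 - 2*t^-3 + 3*t^-4 - 3*t^-5 + 2*t^-6 - 2*t^-7 + t^-8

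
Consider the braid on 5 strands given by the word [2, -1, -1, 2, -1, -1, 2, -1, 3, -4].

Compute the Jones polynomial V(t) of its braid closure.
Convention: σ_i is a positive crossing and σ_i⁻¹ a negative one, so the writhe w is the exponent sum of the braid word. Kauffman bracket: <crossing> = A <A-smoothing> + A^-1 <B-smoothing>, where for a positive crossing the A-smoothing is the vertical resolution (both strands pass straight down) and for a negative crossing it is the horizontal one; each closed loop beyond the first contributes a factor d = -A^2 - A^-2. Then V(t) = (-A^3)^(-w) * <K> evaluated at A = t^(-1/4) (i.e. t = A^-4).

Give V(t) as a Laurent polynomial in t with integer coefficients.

The presented braid s2 s1^-1 s1^-1 s2 s1^-1 s1^-1 s2 s1^-1 s3 s4^-1 on 5 strands reduces by inverse Markov moves (closure unchanged at each step):
  Destabilize: the word has the form β·s4^-1 where s4^-1 occurs only as the final letter (β ∈ B_4); drop it and the last strand → 4 strands.
  Destabilize: the word has the form β·s3 where s3 occurs only as the final letter (β ∈ B_3); drop it and the last strand → 3 strands.
Reduced to β = s2 s1^-1 s1^-1 s2 s1^-1 s1^-1 s2 s1^-1 on 3 strands, 8 crossings.
Compute on β:
Braid: s2 s1^-1 s1^-1 s2 s1^-1 s1^-1 s2 s1^-1 on 3 strands, 8 crossings.
Writhe w = (#positive) - (#negative) = 3 - 5 = -2.
State-sum expansion of <K>. There are 2^8 = 256 states.
Each crossing splits two ways (0=vertical, 1=horizontal). The state's weight is A^(#A-smoothings - #B-smoothings) * d^(loops - 1).
Tabulate the states by total A-exponent and number of loops L (A-exp: L × count):
  A^8: L=6 ×1
  A^6: L=5 ×8
  A^4: L=4 ×28
  A^2: L=3 ×55, L=5 ×1
  A^0: L=2 ×63, L=4 ×7
  A^-2: L=1 ×35, L=3 ×21
  A^-4: L=2 ×26, L=4 ×2
  A^-6: L=3 ×8
  A^-8: L=4 ×1
Each group contributes A^e * Σ count * d^(L-1):
Powers of d = -A^2 - A^-2: d^2 = A^4 + 2 + A^-4; d^3 = -A^6 - 3*A^2 - 3*A^-2 - A^-6; d^4 = A^8 + 4*A^4 + 6 + 4*A^-4 + A^-8; d^5 = -A^10 - 5*A^6 - 10*A^2 - 10*A^-2 - 5*A^-6 - A^-10.
  A^8 * (d^5) = -A^18 - 5*A^14 - 10*A^10 - 10*A^6 - 5*A^2 - A^-2
  A^6 * (8*d^4) = 8*A^14 + 32*A^10 + 48*A^6 + 32*A^2 + 8*A^-2
  A^4 * (28*d^3) = -28*A^10 - 84*A^6 - 84*A^2 - 28*A^-2
  A^2 * (55*d^2 + d^4) = A^10 + 59*A^6 + 116*A^2 + 59*A^-2 + A^-6
  A^0 * (63*d + 7*d^3) = -7*A^6 - 84*A^2 - 84*A^-2 - 7*A^-6
  A^-2 * (35 + 21*d^2) = 21*A^2 + 77*A^-2 + 21*A^-6
  A^-4 * (26*d + 2*d^3) = -2*A^2 - 32*A^-2 - 32*A^-6 - 2*A^-10
  A^-6 * (8*d^2) = 8*A^-2 + 16*A^-6 + 8*A^-10
  A^-8 * (d^3) = -A^-2 - 3*A^-6 - 3*A^-10 - A^-14
Summing the groups: <K> = -A^18 + 3*A^14 - 5*A^10 + 6*A^6 - 6*A^2 + 6*A^-2 - 4*A^-6 + 3*A^-10 - A^-14
Normalise by the writhe: (-A^3)^(-w) = (-A^3)^(2) = A^6, so f(A) = A^6 * <K> = -A^24 + 3*A^20 - 5*A^16 + 6*A^12 - 6*A^8 + 6*A^4 - 4 + 3*A^-4 - A^-8.
Substitute A = t^(-1/4), i.e. A^e → t^(-e/4): V(t) = -t^2 + 3*t - 4 + 6*t^-1 - 6*t^-2 + 6*t^-3 - 5*t^-4 + 3*t^-5 - t^-6

Answer: -t^2 + 3*t - 4 + 6*t^-1 - 6*t^-2 + 6*t^-3 - 5*t^-4 + 3*t^-5 - t^-6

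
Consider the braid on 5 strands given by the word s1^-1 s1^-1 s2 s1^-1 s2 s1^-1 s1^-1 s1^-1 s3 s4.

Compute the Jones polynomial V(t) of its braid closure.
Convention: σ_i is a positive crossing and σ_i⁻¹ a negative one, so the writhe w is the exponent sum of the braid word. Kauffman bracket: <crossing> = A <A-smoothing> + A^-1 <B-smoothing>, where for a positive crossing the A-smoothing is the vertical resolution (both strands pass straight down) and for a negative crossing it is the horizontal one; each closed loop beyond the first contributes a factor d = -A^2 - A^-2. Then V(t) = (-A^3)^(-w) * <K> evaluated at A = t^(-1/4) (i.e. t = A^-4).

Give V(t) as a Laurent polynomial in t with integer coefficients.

1 - t^-1 + 2*t^-2 - 2*t^-3 + 3*t^-4 - 3*t^-5 + 2*t^-6 - 2*t^-7 + t^-8

Derivation:
The presented braid s1^-1 s1^-1 s2 s1^-1 s2 s1^-1 s1^-1 s1^-1 s3 s4 on 5 strands reduces by inverse Markov moves (closure unchanged at each step):
  Destabilize: the word has the form β·s4 where s4 occurs only as the final letter (β ∈ B_4); drop it and the last strand → 4 strands.
  Destabilize: the word has the form β·s3 where s3 occurs only as the final letter (β ∈ B_3); drop it and the last strand → 3 strands.
Reduced to β = s1^-1 s1^-1 s2 s1^-1 s2 s1^-1 s1^-1 s1^-1 on 3 strands, 8 crossings.
Compute on β:
Braid: s1^-1 s1^-1 s2 s1^-1 s2 s1^-1 s1^-1 s1^-1 on 3 strands, 8 crossings.
Writhe w = (#positive) - (#negative) = 2 - 6 = -4.
Enumerate smoothing states for the bracket polynomial. There are 2^8 = 256 states.
Smooth each crossing (0=||, 1=⌣⌢); contribution A^(Σ sign_k(1-2s_k)) * d^(L-1).
Tabulate the states by total A-exponent and number of loops L (A-exp: L × count):
  A^8: L=7 ×1
  A^6: L=6 ×8
  A^4: L=5 ×28
  A^2: L=4 ×55, L=6 ×1
  A^0: L=3 ×65, L=5 ×5
  A^-2: L=2 ×46, L=4 ×10
  A^-4: L=1 ×17, L=3 ×11
  A^-6: L=2 ×8
  A^-8: L=3 ×1
Each group contributes A^e * Σ count * d^(L-1):
Powers of d = -A^2 - A^-2: d^2 = A^4 + 2 + A^-4; d^3 = -A^6 - 3*A^2 - 3*A^-2 - A^-6; d^4 = A^8 + 4*A^4 + 6 + 4*A^-4 + A^-8; d^5 = -A^10 - 5*A^6 - 10*A^2 - 10*A^-2 - 5*A^-6 - A^-10; d^6 = A^12 + 6*A^8 + 15*A^4 + 20 + 15*A^-4 + 6*A^-8 + A^-12.
  A^8 * (d^6) = A^20 + 6*A^16 + 15*A^12 + 20*A^8 + 15*A^4 + 6 + A^-4
  A^6 * (8*d^5) = -8*A^16 - 40*A^12 - 80*A^8 - 80*A^4 - 40 - 8*A^-4
  A^4 * (28*d^4) = 28*A^12 + 112*A^8 + 168*A^4 + 112 + 28*A^-4
  A^2 * (55*d^3 + d^5) = -A^12 - 60*A^8 - 175*A^4 - 175 - 60*A^-4 - A^-8
  A^0 * (65*d^2 + 5*d^4) = 5*A^8 + 85*A^4 + 160 + 85*A^-4 + 5*A^-8
  A^-2 * (46*d + 10*d^3) = -10*A^4 - 76 - 76*A^-4 - 10*A^-8
  A^-4 * (17 + 11*d^2) = 11 + 39*A^-4 + 11*A^-8
  A^-6 * (8*d) = -8*A^-4 - 8*A^-8
  A^-8 * (d^2) = A^-4 + 2*A^-8 + A^-12
Summing the groups: <K> = A^20 - 2*A^16 + 2*A^12 - 3*A^8 + 3*A^4 - 2 + 2*A^-4 - A^-8 + A^-12
Normalise by the writhe: (-A^3)^(-w) = (-A^3)^(4) = A^12, so f(A) = A^12 * <K> = A^32 - 2*A^28 + 2*A^24 - 3*A^20 + 3*A^16 - 2*A^12 + 2*A^8 - A^4 + 1.
Substitute A = t^(-1/4), i.e. A^e → t^(-e/4): V(t) = 1 - t^-1 + 2*t^-2 - 2*t^-3 + 3*t^-4 - 3*t^-5 + 2*t^-6 - 2*t^-7 + t^-8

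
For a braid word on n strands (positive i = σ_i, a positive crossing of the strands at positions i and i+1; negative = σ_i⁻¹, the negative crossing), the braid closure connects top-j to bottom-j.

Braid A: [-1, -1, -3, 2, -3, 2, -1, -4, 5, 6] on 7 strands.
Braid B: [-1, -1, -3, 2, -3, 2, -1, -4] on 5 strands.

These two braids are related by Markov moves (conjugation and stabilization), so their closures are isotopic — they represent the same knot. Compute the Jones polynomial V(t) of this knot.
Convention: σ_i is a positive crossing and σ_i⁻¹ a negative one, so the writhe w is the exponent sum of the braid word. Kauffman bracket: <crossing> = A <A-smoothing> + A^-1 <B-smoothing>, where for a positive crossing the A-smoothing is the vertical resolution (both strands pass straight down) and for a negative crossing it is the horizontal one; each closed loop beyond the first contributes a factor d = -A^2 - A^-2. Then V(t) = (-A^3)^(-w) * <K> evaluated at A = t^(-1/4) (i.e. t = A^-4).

Markov-equivalent braids have isotopic closures, hence identical knot invariants. Strip the Markov moves from each word to reach a common short braid β, then compute V(t) once on β.
Braid A: s1^-1 s1^-1 s3^-1 s2 s3^-1 s2 s1^-1 s4^-1 s5 s6 on 7 strands reduces by inverse Markov moves (closure unchanged at each step):
  Destabilize: the word has the form β·s6 where s6 occurs only as the final letter (β ∈ B_6); drop it and the last strand → 6 strands.
  Destabilize: the word has the form β·s5 where s5 occurs only as the final letter (β ∈ B_5); drop it and the last strand → 5 strands.
  Destabilize: the word has the form β·s4^-1 where s4^-1 occurs only as the final letter (β ∈ B_4); drop it and the last strand → 4 strands.
Reduced to β = s1^-1 s1^-1 s3^-1 s2 s3^-1 s2 s1^-1 on 4 strands, 7 crossings.
Braid B: s1^-1 s1^-1 s3^-1 s2 s3^-1 s2 s1^-1 s4^-1 on 5 strands reduces by inverse Markov moves (closure unchanged at each step):
  Destabilize: the word has the form β·s4^-1 where s4^-1 occurs only as the final letter (β ∈ B_4); drop it and the last strand → 4 strands.
Reduced to β = s1^-1 s1^-1 s3^-1 s2 s3^-1 s2 s1^-1 on 4 strands, 7 crossings.
Both give the same β = s1^-1 s1^-1 s3^-1 s2 s3^-1 s2 s1^-1 on 4 strands, so one state sum suffices:
Braid: s1^-1 s1^-1 s3^-1 s2 s3^-1 s2 s1^-1 on 4 strands, 7 crossings.
Writhe w = (#positive) - (#negative) = 2 - 5 = -3.
Computing the Kauffman bracket via state sum. There are 2^7 = 128 states.
Smooth each crossing (0=||, 1=⌣⌢); contribution A^(Σ sign_k(1-2s_k)) * d^(L-1).
Tabulate the states by total A-exponent and number of loops L (A-exp: L × count):
  A^7: L=5 ×1
  A^5: L=4 ×7
  A^3: L=3 ×20, L=5 ×1
  A^1: L=2 ×27, L=4 ×8
  A^-1: L=1 ×15, L=3 ×19, L=5 ×1
  A^-3: L=2 ×17, L=4 ×4
  A^-5: L=3 ×7
  A^-7: L=4 ×1
Each group contributes A^e * Σ count * d^(L-1):
Powers of d = -A^2 - A^-2: d^2 = A^4 + 2 + A^-4; d^3 = -A^6 - 3*A^2 - 3*A^-2 - A^-6; d^4 = A^8 + 4*A^4 + 6 + 4*A^-4 + A^-8.
  A^7 * (d^4) = A^15 + 4*A^11 + 6*A^7 + 4*A^3 + A^-1
  A^5 * (7*d^3) = -7*A^11 - 21*A^7 - 21*A^3 - 7*A^-1
  A^3 * (20*d^2 + d^4) = A^11 + 24*A^7 + 46*A^3 + 24*A^-1 + A^-5
  A^1 * (27*d + 8*d^3) = -8*A^7 - 51*A^3 - 51*A^-1 - 8*A^-5
  A^-1 * (15 + 19*d^2 + d^4) = A^7 + 23*A^3 + 59*A^-1 + 23*A^-5 + A^-9
  A^-3 * (17*d + 4*d^3) = -4*A^3 - 29*A^-1 - 29*A^-5 - 4*A^-9
  A^-5 * (7*d^2) = 7*A^-1 + 14*A^-5 + 7*A^-9
  A^-7 * (d^3) = -A^-1 - 3*A^-5 - 3*A^-9 - A^-13
Summing the groups: <K> = A^15 - 2*A^11 + 2*A^7 - 3*A^3 + 3*A^-1 - 2*A^-5 + A^-9 - A^-13
Normalise by the writhe: (-A^3)^(-w) = (-A^3)^(3) = -A^9, so f(A) = -A^9 * <K> = -A^24 + 2*A^20 - 2*A^16 + 3*A^12 - 3*A^8 + 2*A^4 - 1 + A^-4.
Substitute A = t^(-1/4), i.e. A^e → t^(-e/4): V(t) = t - 1 + 2*t^-1 - 3*t^-2 + 3*t^-3 - 2*t^-4 + 2*t^-5 - t^-6

Answer: t - 1 + 2*t^-1 - 3*t^-2 + 3*t^-3 - 2*t^-4 + 2*t^-5 - t^-6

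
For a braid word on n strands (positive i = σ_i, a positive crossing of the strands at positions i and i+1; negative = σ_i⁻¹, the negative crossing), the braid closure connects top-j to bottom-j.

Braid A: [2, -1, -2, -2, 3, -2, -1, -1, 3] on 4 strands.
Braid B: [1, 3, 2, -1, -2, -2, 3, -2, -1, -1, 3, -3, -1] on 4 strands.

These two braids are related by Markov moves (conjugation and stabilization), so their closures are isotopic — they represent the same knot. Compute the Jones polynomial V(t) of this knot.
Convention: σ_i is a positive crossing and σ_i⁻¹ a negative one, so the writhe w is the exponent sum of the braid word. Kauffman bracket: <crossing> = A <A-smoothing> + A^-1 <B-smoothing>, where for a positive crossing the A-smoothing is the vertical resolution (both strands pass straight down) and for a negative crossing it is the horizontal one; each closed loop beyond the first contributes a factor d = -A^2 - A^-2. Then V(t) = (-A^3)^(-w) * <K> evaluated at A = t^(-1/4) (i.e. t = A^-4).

t - 2 + 4*t^-1 - 5*t^-2 + 6*t^-3 - 5*t^-4 + 4*t^-5 - 3*t^-6 + t^-7

Derivation:
Markov-equivalent braids have isotopic closures, hence identical knot invariants. Strip the Markov moves from each word to reach a common short braid β, then compute V(t) once on β.
Braid A: s2 s1^-1 s2^-1 s2^-1 s3 s2^-1 s1^-1 s1^-1 s3 on 4 strands has no conjugating prefix/suffix or stabilization to strip; take β = s2 s1^-1 s2^-1 s2^-1 s3 s2^-1 s1^-1 s1^-1 s3.
Braid B: s1 s3 s2 s1^-1 s2^-1 s2^-1 s3 s2^-1 s1^-1 s1^-1 s3 s3^-1 s1^-1 on 4 strands reduces by inverse Markov moves (closure unchanged at each step):
  Deconjugate: the word is γ·β·γ⁻¹ with γ = s1 s3 (prefix) and γ⁻¹ = s3^-1 s1^-1 (suffix); strip both.
Reduced to β = s2 s1^-1 s2^-1 s2^-1 s3 s2^-1 s1^-1 s1^-1 s3 on 4 strands, 9 crossings.
Both give the same β = s2 s1^-1 s2^-1 s2^-1 s3 s2^-1 s1^-1 s1^-1 s3 on 4 strands, so one state sum suffices:
Braid: s2 s1^-1 s2^-1 s2^-1 s3 s2^-1 s1^-1 s1^-1 s3 on 4 strands, 9 crossings.
Writhe w = (#positive) - (#negative) = 3 - 6 = -3.
Enumerate smoothing states for the bracket polynomial. There are 2^9 = 512 states.
For each crossing: s=0 is the vertical smoothing, s=1 horizontal. Crossing k contributes A^(sign_k * (1 - 2*s_k)); loop factor d = -A^2 - A^-2.
Tabulate the states by total A-exponent and number of loops L (A-exp: L × count):
  A^9: L=6 ×1
  A^7: L=5 ×9
  A^5: L=4 ×35, L=6 ×1
  A^3: L=3 ×73, L=5 ×11
  A^1: L=2 ×82, L=4 ×43, L=6 ×1
  A^-1: L=1 ×40, L=3 ×79, L=5 ×7
  A^-3: L=2 ×63, L=4 ×21
  A^-5: L=1 ×9, L=3 ×26, L=5 ×1
  A^-7: L=2 ×6, L=4 ×3
  A^-9: L=3 ×1
Each group contributes A^e * Σ count * d^(L-1):
Powers of d = -A^2 - A^-2: d^2 = A^4 + 2 + A^-4; d^3 = -A^6 - 3*A^2 - 3*A^-2 - A^-6; d^4 = A^8 + 4*A^4 + 6 + 4*A^-4 + A^-8; d^5 = -A^10 - 5*A^6 - 10*A^2 - 10*A^-2 - 5*A^-6 - A^-10.
  A^9 * (d^5) = -A^19 - 5*A^15 - 10*A^11 - 10*A^7 - 5*A^3 - A^-1
  A^7 * (9*d^4) = 9*A^15 + 36*A^11 + 54*A^7 + 36*A^3 + 9*A^-1
  A^5 * (35*d^3 + d^5) = -A^15 - 40*A^11 - 115*A^7 - 115*A^3 - 40*A^-1 - A^-5
  A^3 * (73*d^2 + 11*d^4) = 11*A^11 + 117*A^7 + 212*A^3 + 117*A^-1 + 11*A^-5
  A^1 * (82*d + 43*d^3 + d^5) = -A^11 - 48*A^7 - 221*A^3 - 221*A^-1 - 48*A^-5 - A^-9
  A^-1 * (40 + 79*d^2 + 7*d^4) = 7*A^7 + 107*A^3 + 240*A^-1 + 107*A^-5 + 7*A^-9
  A^-3 * (63*d + 21*d^3) = -21*A^3 - 126*A^-1 - 126*A^-5 - 21*A^-9
  A^-5 * (9 + 26*d^2 + d^4) = A^3 + 30*A^-1 + 67*A^-5 + 30*A^-9 + A^-13
  A^-7 * (6*d + 3*d^3) = -3*A^-1 - 15*A^-5 - 15*A^-9 - 3*A^-13
  A^-9 * (d^2) = A^-5 + 2*A^-9 + A^-13
Summing the groups: <K> = -A^19 + 3*A^15 - 4*A^11 + 5*A^7 - 6*A^3 + 5*A^-1 - 4*A^-5 + 2*A^-9 - A^-13
Normalise by the writhe: (-A^3)^(-w) = (-A^3)^(3) = -A^9, so f(A) = -A^9 * <K> = A^28 - 3*A^24 + 4*A^20 - 5*A^16 + 6*A^12 - 5*A^8 + 4*A^4 - 2 + A^-4.
Substitute A = t^(-1/4), i.e. A^e → t^(-e/4): V(t) = t - 2 + 4*t^-1 - 5*t^-2 + 6*t^-3 - 5*t^-4 + 4*t^-5 - 3*t^-6 + t^-7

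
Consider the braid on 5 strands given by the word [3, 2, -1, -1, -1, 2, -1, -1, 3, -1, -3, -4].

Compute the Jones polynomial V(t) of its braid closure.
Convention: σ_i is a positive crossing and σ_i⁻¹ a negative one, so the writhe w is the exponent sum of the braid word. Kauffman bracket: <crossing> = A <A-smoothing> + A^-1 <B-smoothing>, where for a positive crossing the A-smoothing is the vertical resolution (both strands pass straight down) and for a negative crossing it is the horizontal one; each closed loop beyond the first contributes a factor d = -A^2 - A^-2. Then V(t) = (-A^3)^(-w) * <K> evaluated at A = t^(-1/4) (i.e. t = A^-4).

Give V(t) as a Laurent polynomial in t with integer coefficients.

1 - t^-1 + 3*t^-2 - 3*t^-3 + 3*t^-4 - 4*t^-5 + 3*t^-6 - 2*t^-7 + t^-8

Derivation:
The presented braid s3 s2 s1^-1 s1^-1 s1^-1 s2 s1^-1 s1^-1 s3 s1^-1 s3^-1 s4^-1 on 5 strands reduces by inverse Markov moves (closure unchanged at each step):
  Destabilize: the word has the form β·s4^-1 where s4^-1 occurs only as the final letter (β ∈ B_4); drop it and the last strand → 4 strands.
  Deconjugate: the word is γ·β·γ⁻¹ with γ = s3 (prefix) and γ⁻¹ = s3^-1 (suffix); strip both.
Reduced to β = s2 s1^-1 s1^-1 s1^-1 s2 s1^-1 s1^-1 s3 s1^-1 on 4 strands, 9 crossings.
Compute on β:
Braid: s2 s1^-1 s1^-1 s1^-1 s2 s1^-1 s1^-1 s3 s1^-1 on 4 strands, 9 crossings.
Writhe w = (#positive) - (#negative) = 3 - 6 = -3.
Computing the Kauffman bracket via state sum. There are 2^9 = 512 states.
For each crossing: s=0 is the vertical smoothing, s=1 horizontal. Crossing k contributes A^(sign_k * (1 - 2*s_k)); loop factor d = -A^2 - A^-2.
Tabulate the states by total A-exponent and number of loops L (A-exp: L × count):
  A^9: L=8 ×1
  A^7: L=7 ×9
  A^5: L=6 ×36
  A^3: L=5 ×84
  A^1: L=4 ×126
  A^-1: L=3 ×124, L=5 ×2
  A^-3: L=2 ×75, L=4 ×9
  A^-5: L=1 ×21, L=3 ×15
  A^-7: L=2 ×8, L=4 ×1
  A^-9: L=3 ×1
Each group contributes A^e * Σ count * d^(L-1):
Powers of d = -A^2 - A^-2: d^2 = A^4 + 2 + A^-4; d^3 = -A^6 - 3*A^2 - 3*A^-2 - A^-6; d^4 = A^8 + 4*A^4 + 6 + 4*A^-4 + A^-8; d^5 = -A^10 - 5*A^6 - 10*A^2 - 10*A^-2 - 5*A^-6 - A^-10; d^6 = A^12 + 6*A^8 + 15*A^4 + 20 + 15*A^-4 + 6*A^-8 + A^-12; d^7 = -A^14 - 7*A^10 - 21*A^6 - 35*A^2 - 35*A^-2 - 21*A^-6 - 7*A^-10 - A^-14.
  A^9 * (d^7) = -A^23 - 7*A^19 - 21*A^15 - 35*A^11 - 35*A^7 - 21*A^3 - 7*A^-1 - A^-5
  A^7 * (9*d^6) = 9*A^19 + 54*A^15 + 135*A^11 + 180*A^7 + 135*A^3 + 54*A^-1 + 9*A^-5
  A^5 * (36*d^5) = -36*A^15 - 180*A^11 - 360*A^7 - 360*A^3 - 180*A^-1 - 36*A^-5
  A^3 * (84*d^4) = 84*A^11 + 336*A^7 + 504*A^3 + 336*A^-1 + 84*A^-5
  A^1 * (126*d^3) = -126*A^7 - 378*A^3 - 378*A^-1 - 126*A^-5
  A^-1 * (124*d^2 + 2*d^4) = 2*A^7 + 132*A^3 + 260*A^-1 + 132*A^-5 + 2*A^-9
  A^-3 * (75*d + 9*d^3) = -9*A^3 - 102*A^-1 - 102*A^-5 - 9*A^-9
  A^-5 * (21 + 15*d^2) = 15*A^-1 + 51*A^-5 + 15*A^-9
  A^-7 * (8*d + d^3) = -A^-1 - 11*A^-5 - 11*A^-9 - A^-13
  A^-9 * (d^2) = A^-5 + 2*A^-9 + A^-13
Summing the groups: <K> = -A^23 + 2*A^19 - 3*A^15 + 4*A^11 - 3*A^7 + 3*A^3 - 3*A^-1 + A^-5 - A^-9
Normalise by the writhe: (-A^3)^(-w) = (-A^3)^(3) = -A^9, so f(A) = -A^9 * <K> = A^32 - 2*A^28 + 3*A^24 - 4*A^20 + 3*A^16 - 3*A^12 + 3*A^8 - A^4 + 1.
Substitute A = t^(-1/4), i.e. A^e → t^(-e/4): V(t) = 1 - t^-1 + 3*t^-2 - 3*t^-3 + 3*t^-4 - 4*t^-5 + 3*t^-6 - 2*t^-7 + t^-8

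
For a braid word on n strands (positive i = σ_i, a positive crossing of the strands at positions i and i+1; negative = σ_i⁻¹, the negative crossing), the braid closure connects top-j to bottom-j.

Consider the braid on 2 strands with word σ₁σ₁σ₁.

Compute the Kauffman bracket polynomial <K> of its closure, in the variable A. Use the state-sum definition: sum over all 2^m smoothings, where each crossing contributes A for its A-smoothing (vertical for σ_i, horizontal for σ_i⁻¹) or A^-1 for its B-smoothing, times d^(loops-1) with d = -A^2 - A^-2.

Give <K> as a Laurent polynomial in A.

Braid: s1 s1 s1 on 2 strands, 3 crossings.
Writhe w = (#positive) - (#negative) = 3 - 0 = 3.
Enumerate smoothing states for the bracket polynomial. There are 2^3 = 8 states.
For each crossing: s=0 is the vertical smoothing, s=1 horizontal. Crossing k contributes A^(sign_k * (1 - 2*s_k)); loop factor d = -A^2 - A^-2.
  state 000: A-exp=+3, loops=2, term = A^3 * d^1
  state 001: A-exp=+1, loops=1, term = A^1 * d^0
  state 010: A-exp=+1, loops=1, term = A^1 * d^0
  state 011: A-exp=-1, loops=2, term = A^-1 * d^1
  state 100: A-exp=+1, loops=1, term = A^1 * d^0
  state 101: A-exp=-1, loops=2, term = A^-1 * d^1
  state 110: A-exp=-1, loops=2, term = A^-1 * d^1
  state 111: A-exp=-3, loops=3, term = A^-3 * d^2
Collect the terms by A-exponent (count of states per loop number):
Powers of d = -A^2 - A^-2: d^2 = A^4 + 2 + A^-4.
  A^3 * (d) = -A^5 - A
  A^1 * (3) = 3*A
  A^-1 * (3*d) = -3*A - 3*A^-3
  A^-3 * (d^2) = A + 2*A^-3 + A^-7
Summing the groups: <K> = -A^5 - A^-3 + A^-7

Answer: -A^5 - A^-3 + A^-7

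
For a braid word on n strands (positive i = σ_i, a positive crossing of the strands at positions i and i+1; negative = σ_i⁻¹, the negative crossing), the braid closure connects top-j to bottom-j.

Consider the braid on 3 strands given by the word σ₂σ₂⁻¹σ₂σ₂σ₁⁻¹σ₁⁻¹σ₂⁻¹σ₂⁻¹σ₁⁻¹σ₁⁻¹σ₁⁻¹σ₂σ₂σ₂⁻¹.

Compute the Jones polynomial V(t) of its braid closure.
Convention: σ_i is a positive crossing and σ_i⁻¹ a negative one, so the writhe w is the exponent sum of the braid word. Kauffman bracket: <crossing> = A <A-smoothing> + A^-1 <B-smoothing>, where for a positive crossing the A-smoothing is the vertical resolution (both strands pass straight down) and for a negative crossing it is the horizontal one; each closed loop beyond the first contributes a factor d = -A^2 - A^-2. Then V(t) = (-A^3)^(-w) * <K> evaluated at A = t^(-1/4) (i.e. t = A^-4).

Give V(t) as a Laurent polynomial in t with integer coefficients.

The presented braid s2 s2^-1 s2 s2 s1^-1 s1^-1 s2^-1 s2^-1 s1^-1 s1^-1 s1^-1 s2 s2 s2^-1 on 3 strands reduces by inverse Markov moves (closure unchanged at each step):
  Deconjugate: the word is γ·β·γ⁻¹ with γ = s2 s2^-1 (prefix) and γ⁻¹ = s2 s2^-1 (suffix); strip both.
Reduced to β = s2 s2 s1^-1 s1^-1 s2^-1 s2^-1 s1^-1 s1^-1 s1^-1 s2 on 3 strands, 10 crossings.
Compute on β:
Braid: s2 s2 s1^-1 s1^-1 s2^-1 s2^-1 s1^-1 s1^-1 s1^-1 s2 on 3 strands, 10 crossings.
Writhe w = (#positive) - (#negative) = 3 - 7 = -4.
Enumerate smoothing states for the bracket polynomial. There are 2^10 = 1024 states.
Smooth each crossing (0=||, 1=⌣⌢); contribution A^(Σ sign_k(1-2s_k)) * d^(L-1).
Tabulate the states by total A-exponent and number of loops L (A-exp: L × count):
  A^10: L=6 ×1
  A^8: L=5 ×10
  A^6: L=4 ×41, L=6 ×4
  A^4: L=3 ×87, L=5 ×32, L=7 ×1
  A^2: L=2 ×97, L=4 ×100, L=6 ×13
  A^0: L=1 ×46, L=3 ×152, L=5 ×52, L=7 ×2
  A^-2: L=2 ×103, L=4 ×96, L=6 ×11
  A^-4: L=1 ×15, L=3 ×79, L=5 ×26
  A^-6: L=2 ×18, L=4 ×26, L=6 ×1
  A^-8: L=3 ×8, L=5 ×2
  A^-10: L=4 ×1
Each group contributes A^e * Σ count * d^(L-1):
Powers of d = -A^2 - A^-2: d^2 = A^4 + 2 + A^-4; d^3 = -A^6 - 3*A^2 - 3*A^-2 - A^-6; d^4 = A^8 + 4*A^4 + 6 + 4*A^-4 + A^-8; d^5 = -A^10 - 5*A^6 - 10*A^2 - 10*A^-2 - 5*A^-6 - A^-10; d^6 = A^12 + 6*A^8 + 15*A^4 + 20 + 15*A^-4 + 6*A^-8 + A^-12.
  A^10 * (d^5) = -A^20 - 5*A^16 - 10*A^12 - 10*A^8 - 5*A^4 - 1
  A^8 * (10*d^4) = 10*A^16 + 40*A^12 + 60*A^8 + 40*A^4 + 10
  A^6 * (41*d^3 + 4*d^5) = -4*A^16 - 61*A^12 - 163*A^8 - 163*A^4 - 61 - 4*A^-4
  A^4 * (87*d^2 + 32*d^4 + d^6) = A^16 + 38*A^12 + 230*A^8 + 386*A^4 + 230 + 38*A^-4 + A^-8
  A^2 * (97*d + 100*d^3 + 13*d^5) = -13*A^12 - 165*A^8 - 527*A^4 - 527 - 165*A^-4 - 13*A^-8
  A^0 * (46 + 152*d^2 + 52*d^4 + 2*d^6) = 2*A^12 + 64*A^8 + 390*A^4 + 702 + 390*A^-4 + 64*A^-8 + 2*A^-12
  A^-2 * (103*d + 96*d^3 + 11*d^5) = -11*A^8 - 151*A^4 - 501 - 501*A^-4 - 151*A^-8 - 11*A^-12
  A^-4 * (15 + 79*d^2 + 26*d^4) = 26*A^4 + 183 + 329*A^-4 + 183*A^-8 + 26*A^-12
  A^-6 * (18*d + 26*d^3 + d^5) = -A^4 - 31 - 106*A^-4 - 106*A^-8 - 31*A^-12 - A^-16
  A^-8 * (8*d^2 + 2*d^4) = 2 + 16*A^-4 + 28*A^-8 + 16*A^-12 + 2*A^-16
  A^-10 * (d^3) = -A^-4 - 3*A^-8 - 3*A^-12 - A^-16
Summing the groups: <K> = -A^20 + 2*A^16 - 4*A^12 + 5*A^8 - 5*A^4 + 6 - 4*A^-4 + 3*A^-8 - A^-12
Normalise by the writhe: (-A^3)^(-w) = (-A^3)^(4) = A^12, so f(A) = A^12 * <K> = -A^32 + 2*A^28 - 4*A^24 + 5*A^20 - 5*A^16 + 6*A^12 - 4*A^8 + 3*A^4 - 1.
Substitute A = t^(-1/4), i.e. A^e → t^(-e/4): V(t) = -1 + 3*t^-1 - 4*t^-2 + 6*t^-3 - 5*t^-4 + 5*t^-5 - 4*t^-6 + 2*t^-7 - t^-8

Answer: -1 + 3*t^-1 - 4*t^-2 + 6*t^-3 - 5*t^-4 + 5*t^-5 - 4*t^-6 + 2*t^-7 - t^-8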